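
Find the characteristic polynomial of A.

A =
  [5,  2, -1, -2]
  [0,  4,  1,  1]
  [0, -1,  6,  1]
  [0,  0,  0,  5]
x^4 - 20*x^3 + 150*x^2 - 500*x + 625

Expanding det(x·I − A) (e.g. by cofactor expansion or by noting that A is similar to its Jordan form J, which has the same characteristic polynomial as A) gives
  χ_A(x) = x^4 - 20*x^3 + 150*x^2 - 500*x + 625
which factors as (x - 5)^4. The eigenvalues (with algebraic multiplicities) are λ = 5 with multiplicity 4.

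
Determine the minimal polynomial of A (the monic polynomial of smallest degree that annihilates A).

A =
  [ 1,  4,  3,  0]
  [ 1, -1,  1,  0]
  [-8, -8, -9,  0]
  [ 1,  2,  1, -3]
x^3 + 9*x^2 + 27*x + 27

The characteristic polynomial is χ_A(x) = (x + 3)^4, so the eigenvalues are known. The minimal polynomial is
  m_A(x) = Π_λ (x − λ)^{k_λ}
where k_λ is the size of the *largest* Jordan block for λ (equivalently, the smallest k with (A − λI)^k v = 0 for every generalised eigenvector v of λ).

  λ = -3: largest Jordan block has size 3, contributing (x + 3)^3

So m_A(x) = (x + 3)^3 = x^3 + 9*x^2 + 27*x + 27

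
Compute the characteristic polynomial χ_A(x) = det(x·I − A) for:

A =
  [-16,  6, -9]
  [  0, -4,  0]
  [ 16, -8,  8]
x^3 + 12*x^2 + 48*x + 64

Expanding det(x·I − A) (e.g. by cofactor expansion or by noting that A is similar to its Jordan form J, which has the same characteristic polynomial as A) gives
  χ_A(x) = x^3 + 12*x^2 + 48*x + 64
which factors as (x + 4)^3. The eigenvalues (with algebraic multiplicities) are λ = -4 with multiplicity 3.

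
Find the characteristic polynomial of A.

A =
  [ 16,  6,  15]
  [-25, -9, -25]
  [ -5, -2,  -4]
x^3 - 3*x^2 + 3*x - 1

Expanding det(x·I − A) (e.g. by cofactor expansion or by noting that A is similar to its Jordan form J, which has the same characteristic polynomial as A) gives
  χ_A(x) = x^3 - 3*x^2 + 3*x - 1
which factors as (x - 1)^3. The eigenvalues (with algebraic multiplicities) are λ = 1 with multiplicity 3.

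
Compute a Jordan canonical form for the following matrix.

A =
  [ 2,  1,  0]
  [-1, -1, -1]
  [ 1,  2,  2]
J_3(1)

The characteristic polynomial is
  det(x·I − A) = x^3 - 3*x^2 + 3*x - 1 = (x - 1)^3

Eigenvalues and multiplicities (the geometric multiplicity of λ is n − rank(A − λI), which equals the number of Jordan blocks for λ):
  λ = 1: algebraic multiplicity = 3, geometric multiplicity = 1

Determining the block sizes for each eigenvalue:
  λ = 1: one block (gm = 1), so the single block has size am = 3 → block sizes [3]

Assembling the blocks gives a Jordan form
J =
  [1, 1, 0]
  [0, 1, 1]
  [0, 0, 1]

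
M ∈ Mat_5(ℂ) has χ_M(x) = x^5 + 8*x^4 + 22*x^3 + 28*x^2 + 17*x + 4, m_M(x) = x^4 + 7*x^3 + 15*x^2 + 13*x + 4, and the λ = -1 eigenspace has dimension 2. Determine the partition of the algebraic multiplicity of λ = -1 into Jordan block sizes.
Block sizes for λ = -1: [3, 1]

Step 1 — from the characteristic polynomial, algebraic multiplicity of λ = -1 is 4. From dim ker(M − (-1)·I) = 2, there are exactly 2 Jordan blocks for λ = -1.
Step 2 — from the minimal polynomial, the factor (x + 1)^3 tells us the largest block for λ = -1 has size 3.
Step 3 — with total size 4, 2 blocks, and largest block 3, the block sizes (in nonincreasing order) are [3, 1].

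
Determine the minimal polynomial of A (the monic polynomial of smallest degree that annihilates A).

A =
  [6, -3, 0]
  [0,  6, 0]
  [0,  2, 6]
x^2 - 12*x + 36

The characteristic polynomial is χ_A(x) = (x - 6)^3, so the eigenvalues are known. The minimal polynomial is
  m_A(x) = Π_λ (x − λ)^{k_λ}
where k_λ is the size of the *largest* Jordan block for λ (equivalently, the smallest k with (A − λI)^k v = 0 for every generalised eigenvector v of λ).

  λ = 6: largest Jordan block has size 2, contributing (x − 6)^2

So m_A(x) = (x - 6)^2 = x^2 - 12*x + 36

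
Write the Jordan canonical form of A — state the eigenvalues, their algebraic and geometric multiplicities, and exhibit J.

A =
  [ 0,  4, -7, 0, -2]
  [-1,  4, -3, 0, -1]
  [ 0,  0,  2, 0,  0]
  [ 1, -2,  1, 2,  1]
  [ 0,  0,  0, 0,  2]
J_3(2) ⊕ J_1(2) ⊕ J_1(2)

The characteristic polynomial is
  det(x·I − A) = x^5 - 10*x^4 + 40*x^3 - 80*x^2 + 80*x - 32 = (x - 2)^5

Eigenvalues and multiplicities (the geometric multiplicity of λ is n − rank(A − λI), which equals the number of Jordan blocks for λ):
  λ = 2: algebraic multiplicity = 5, geometric multiplicity = 3

Determining the block sizes for each eigenvalue:
  λ = 2: with am = 5 and gm = 3, the partition is not yet determined (e.g. several partitions of 5 into 3 parts exist). Let N = A − (2)·I. Computing rank(N^1) = 2, rank(N^2) = 1, rank(N^3) = 0; the number of blocks of size ≥ j is rank(N^{j−1}) − rank(N^j), giving [3, 1, 1]. So we have 1 block(s) of size 3, 2 block(s) of size 1 → block sizes [3, 1, 1]

Assembling the blocks gives a Jordan form
J =
  [2, 1, 0, 0, 0]
  [0, 2, 1, 0, 0]
  [0, 0, 2, 0, 0]
  [0, 0, 0, 2, 0]
  [0, 0, 0, 0, 2]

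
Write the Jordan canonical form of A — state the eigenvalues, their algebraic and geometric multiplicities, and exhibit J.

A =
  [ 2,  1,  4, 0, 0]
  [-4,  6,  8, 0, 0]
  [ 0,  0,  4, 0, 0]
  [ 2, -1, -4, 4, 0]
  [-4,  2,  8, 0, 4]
J_2(4) ⊕ J_1(4) ⊕ J_1(4) ⊕ J_1(4)

The characteristic polynomial is
  det(x·I − A) = x^5 - 20*x^4 + 160*x^3 - 640*x^2 + 1280*x - 1024 = (x - 4)^5

Eigenvalues and multiplicities (the geometric multiplicity of λ is n − rank(A − λI), which equals the number of Jordan blocks for λ):
  λ = 4: algebraic multiplicity = 5, geometric multiplicity = 4

Determining the block sizes for each eigenvalue:
  λ = 4: 4 blocks summing to 5 forces exactly one block of size 2 and the rest size 1 → block sizes [2, 1, 1, 1]

Assembling the blocks gives a Jordan form
J =
  [4, 1, 0, 0, 0]
  [0, 4, 0, 0, 0]
  [0, 0, 4, 0, 0]
  [0, 0, 0, 4, 0]
  [0, 0, 0, 0, 4]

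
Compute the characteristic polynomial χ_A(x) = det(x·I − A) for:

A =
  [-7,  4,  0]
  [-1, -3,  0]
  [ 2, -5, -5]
x^3 + 15*x^2 + 75*x + 125

Expanding det(x·I − A) (e.g. by cofactor expansion or by noting that A is similar to its Jordan form J, which has the same characteristic polynomial as A) gives
  χ_A(x) = x^3 + 15*x^2 + 75*x + 125
which factors as (x + 5)^3. The eigenvalues (with algebraic multiplicities) are λ = -5 with multiplicity 3.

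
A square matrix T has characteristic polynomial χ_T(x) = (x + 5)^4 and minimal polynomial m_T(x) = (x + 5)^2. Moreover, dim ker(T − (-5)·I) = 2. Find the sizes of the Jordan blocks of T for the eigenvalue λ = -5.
Block sizes for λ = -5: [2, 2]

Step 1 — from the characteristic polynomial, algebraic multiplicity of λ = -5 is 4. From dim ker(T − (-5)·I) = 2, there are exactly 2 Jordan blocks for λ = -5.
Step 2 — from the minimal polynomial, the factor (x + 5)^2 tells us the largest block for λ = -5 has size 2.
Step 3 — with total size 4, 2 blocks, and largest block 2, the block sizes (in nonincreasing order) are [2, 2].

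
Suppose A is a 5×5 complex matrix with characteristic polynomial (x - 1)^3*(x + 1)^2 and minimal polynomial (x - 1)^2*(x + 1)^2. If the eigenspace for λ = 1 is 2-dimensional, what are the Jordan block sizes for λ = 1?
Block sizes for λ = 1: [2, 1]

Step 1 — from the characteristic polynomial, algebraic multiplicity of λ = 1 is 3. From dim ker(A − (1)·I) = 2, there are exactly 2 Jordan blocks for λ = 1.
Step 2 — from the minimal polynomial, the factor (x − 1)^2 tells us the largest block for λ = 1 has size 2.
Step 3 — with total size 3, 2 blocks, and largest block 2, the block sizes (in nonincreasing order) are [2, 1].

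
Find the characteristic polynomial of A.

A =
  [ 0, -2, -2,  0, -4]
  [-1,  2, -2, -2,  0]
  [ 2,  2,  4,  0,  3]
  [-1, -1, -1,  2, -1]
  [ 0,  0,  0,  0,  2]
x^5 - 10*x^4 + 40*x^3 - 80*x^2 + 80*x - 32

Expanding det(x·I − A) (e.g. by cofactor expansion or by noting that A is similar to its Jordan form J, which has the same characteristic polynomial as A) gives
  χ_A(x) = x^5 - 10*x^4 + 40*x^3 - 80*x^2 + 80*x - 32
which factors as (x - 2)^5. The eigenvalues (with algebraic multiplicities) are λ = 2 with multiplicity 5.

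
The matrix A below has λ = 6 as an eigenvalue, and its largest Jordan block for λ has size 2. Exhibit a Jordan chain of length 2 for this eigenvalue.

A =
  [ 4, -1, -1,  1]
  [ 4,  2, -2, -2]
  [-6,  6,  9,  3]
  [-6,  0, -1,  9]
A Jordan chain for λ = 6 of length 2:
v_1 = (-2, 4, -6, -6)ᵀ
v_2 = (1, 0, 0, 0)ᵀ

Let N = A − (6)·I. We want v_2 with N^2 v_2 = 0 but N^1 v_2 ≠ 0; then v_{j-1} := N · v_j for j = 2, …, 2.

Pick v_2 = (1, 0, 0, 0)ᵀ.
Then v_1 = N · v_2 = (-2, 4, -6, -6)ᵀ.

Sanity check: (A − (6)·I) v_1 = (0, 0, 0, 0)ᵀ = 0. ✓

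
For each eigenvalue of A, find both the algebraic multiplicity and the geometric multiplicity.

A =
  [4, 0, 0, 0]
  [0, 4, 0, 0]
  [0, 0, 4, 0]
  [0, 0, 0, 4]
λ = 4: alg = 4, geom = 4

Step 1 — factor the characteristic polynomial to read off the algebraic multiplicities:
  χ_A(x) = (x - 4)^4

Step 2 — compute geometric multiplicities via the rank-nullity identity g(λ) = n − rank(A − λI):
  rank(A − (4)·I) = 0, so dim ker(A − (4)·I) = n − 0 = 4

Summary:
  λ = 4: algebraic multiplicity = 4, geometric multiplicity = 4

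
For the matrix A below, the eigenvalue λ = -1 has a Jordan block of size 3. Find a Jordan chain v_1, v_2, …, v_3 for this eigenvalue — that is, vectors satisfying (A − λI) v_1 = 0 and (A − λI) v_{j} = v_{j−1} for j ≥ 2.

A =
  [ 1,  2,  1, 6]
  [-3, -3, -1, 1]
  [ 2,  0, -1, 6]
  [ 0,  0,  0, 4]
A Jordan chain for λ = -1 of length 3:
v_1 = (0, -2, 4, 0)ᵀ
v_2 = (2, -3, 2, 0)ᵀ
v_3 = (1, 0, 0, 0)ᵀ

Let N = A − (-1)·I. We want v_3 with N^3 v_3 = 0 but N^2 v_3 ≠ 0; then v_{j-1} := N · v_j for j = 3, …, 2.

Pick v_3 = (1, 0, 0, 0)ᵀ.
Then v_2 = N · v_3 = (2, -3, 2, 0)ᵀ.
Then v_1 = N · v_2 = (0, -2, 4, 0)ᵀ.

Sanity check: (A − (-1)·I) v_1 = (0, 0, 0, 0)ᵀ = 0. ✓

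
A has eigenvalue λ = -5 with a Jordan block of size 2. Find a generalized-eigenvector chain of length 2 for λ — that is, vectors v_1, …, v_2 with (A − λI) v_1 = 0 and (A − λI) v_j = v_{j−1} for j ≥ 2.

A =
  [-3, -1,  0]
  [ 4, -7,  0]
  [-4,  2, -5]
A Jordan chain for λ = -5 of length 2:
v_1 = (2, 4, -4)ᵀ
v_2 = (1, 0, 0)ᵀ

Let N = A − (-5)·I. We want v_2 with N^2 v_2 = 0 but N^1 v_2 ≠ 0; then v_{j-1} := N · v_j for j = 2, …, 2.

Pick v_2 = (1, 0, 0)ᵀ.
Then v_1 = N · v_2 = (2, 4, -4)ᵀ.

Sanity check: (A − (-5)·I) v_1 = (0, 0, 0)ᵀ = 0. ✓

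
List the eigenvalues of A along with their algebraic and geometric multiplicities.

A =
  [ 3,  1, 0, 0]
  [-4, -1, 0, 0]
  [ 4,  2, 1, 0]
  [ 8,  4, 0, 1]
λ = 1: alg = 4, geom = 3

Step 1 — factor the characteristic polynomial to read off the algebraic multiplicities:
  χ_A(x) = (x - 1)^4

Step 2 — compute geometric multiplicities via the rank-nullity identity g(λ) = n − rank(A − λI):
  rank(A − (1)·I) = 1, so dim ker(A − (1)·I) = n − 1 = 3

Summary:
  λ = 1: algebraic multiplicity = 4, geometric multiplicity = 3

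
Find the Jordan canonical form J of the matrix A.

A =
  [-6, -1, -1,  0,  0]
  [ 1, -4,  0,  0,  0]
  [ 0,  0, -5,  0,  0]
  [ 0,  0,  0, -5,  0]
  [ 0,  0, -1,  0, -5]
J_3(-5) ⊕ J_1(-5) ⊕ J_1(-5)

The characteristic polynomial is
  det(x·I − A) = x^5 + 25*x^4 + 250*x^3 + 1250*x^2 + 3125*x + 3125 = (x + 5)^5

Eigenvalues and multiplicities (the geometric multiplicity of λ is n − rank(A − λI), which equals the number of Jordan blocks for λ):
  λ = -5: algebraic multiplicity = 5, geometric multiplicity = 3

Determining the block sizes for each eigenvalue:
  λ = -5: with am = 5 and gm = 3, the partition is not yet determined (e.g. several partitions of 5 into 3 parts exist). Let N = A − (-5)·I. Computing rank(N^1) = 2, rank(N^2) = 1, rank(N^3) = 0; the number of blocks of size ≥ j is rank(N^{j−1}) − rank(N^j), giving [3, 1, 1]. So we have 1 block(s) of size 3, 2 block(s) of size 1 → block sizes [3, 1, 1]

Assembling the blocks gives a Jordan form
J =
  [-5,  1,  0,  0,  0]
  [ 0, -5,  1,  0,  0]
  [ 0,  0, -5,  0,  0]
  [ 0,  0,  0, -5,  0]
  [ 0,  0,  0,  0, -5]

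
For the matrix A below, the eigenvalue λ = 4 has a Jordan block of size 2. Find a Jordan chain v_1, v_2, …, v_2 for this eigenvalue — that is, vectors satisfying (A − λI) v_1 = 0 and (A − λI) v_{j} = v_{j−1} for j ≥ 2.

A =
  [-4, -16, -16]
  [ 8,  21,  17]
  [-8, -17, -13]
A Jordan chain for λ = 4 of length 2:
v_1 = (0, -1, 1)ᵀ
v_2 = (2, -1, 0)ᵀ

Let N = A − (4)·I. We want v_2 with N^2 v_2 = 0 but N^1 v_2 ≠ 0; then v_{j-1} := N · v_j for j = 2, …, 2.

Pick v_2 = (2, -1, 0)ᵀ.
Then v_1 = N · v_2 = (0, -1, 1)ᵀ.

Sanity check: (A − (4)·I) v_1 = (0, 0, 0)ᵀ = 0. ✓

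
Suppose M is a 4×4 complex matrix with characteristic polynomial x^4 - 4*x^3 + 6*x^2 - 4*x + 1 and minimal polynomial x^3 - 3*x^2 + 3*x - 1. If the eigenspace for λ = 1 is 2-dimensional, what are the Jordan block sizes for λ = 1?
Block sizes for λ = 1: [3, 1]

Step 1 — from the characteristic polynomial, algebraic multiplicity of λ = 1 is 4. From dim ker(M − (1)·I) = 2, there are exactly 2 Jordan blocks for λ = 1.
Step 2 — from the minimal polynomial, the factor (x − 1)^3 tells us the largest block for λ = 1 has size 3.
Step 3 — with total size 4, 2 blocks, and largest block 3, the block sizes (in nonincreasing order) are [3, 1].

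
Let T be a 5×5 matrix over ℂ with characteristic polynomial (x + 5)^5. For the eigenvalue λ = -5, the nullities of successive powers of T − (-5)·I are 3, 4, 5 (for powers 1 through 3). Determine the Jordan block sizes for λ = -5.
Block sizes for λ = -5: [3, 1, 1]

From the dimensions of kernels of powers, the number of Jordan blocks of size at least j is d_j − d_{j−1} where d_j = dim ker(N^j) (with d_0 = 0). Computing the differences gives [3, 1, 1].
The number of blocks of size exactly k is (#blocks of size ≥ k) − (#blocks of size ≥ k + 1), so the partition is: 2 block(s) of size 1, 1 block(s) of size 3.
In nonincreasing order the block sizes are [3, 1, 1].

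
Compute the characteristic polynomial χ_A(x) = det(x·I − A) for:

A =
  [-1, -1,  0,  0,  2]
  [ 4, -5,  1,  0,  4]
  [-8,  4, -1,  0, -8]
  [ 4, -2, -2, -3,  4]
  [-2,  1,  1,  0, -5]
x^5 + 15*x^4 + 90*x^3 + 270*x^2 + 405*x + 243

Expanding det(x·I − A) (e.g. by cofactor expansion or by noting that A is similar to its Jordan form J, which has the same characteristic polynomial as A) gives
  χ_A(x) = x^5 + 15*x^4 + 90*x^3 + 270*x^2 + 405*x + 243
which factors as (x + 3)^5. The eigenvalues (with algebraic multiplicities) are λ = -3 with multiplicity 5.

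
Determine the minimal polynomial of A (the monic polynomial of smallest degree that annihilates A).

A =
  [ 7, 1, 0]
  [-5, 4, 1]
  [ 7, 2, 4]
x^3 - 15*x^2 + 75*x - 125

The characteristic polynomial is χ_A(x) = (x - 5)^3, so the eigenvalues are known. The minimal polynomial is
  m_A(x) = Π_λ (x − λ)^{k_λ}
where k_λ is the size of the *largest* Jordan block for λ (equivalently, the smallest k with (A − λI)^k v = 0 for every generalised eigenvector v of λ).

  λ = 5: largest Jordan block has size 3, contributing (x − 5)^3

So m_A(x) = (x - 5)^3 = x^3 - 15*x^2 + 75*x - 125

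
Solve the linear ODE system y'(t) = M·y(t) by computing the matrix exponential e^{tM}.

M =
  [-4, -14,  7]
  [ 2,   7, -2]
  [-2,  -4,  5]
e^{tM} =
  [-6*exp(3*t) + 7*exp(2*t), -14*exp(3*t) + 14*exp(2*t), 7*exp(3*t) - 7*exp(2*t)]
  [2*exp(3*t) - 2*exp(2*t), 5*exp(3*t) - 4*exp(2*t), -2*exp(3*t) + 2*exp(2*t)]
  [-2*exp(3*t) + 2*exp(2*t), -4*exp(3*t) + 4*exp(2*t), 3*exp(3*t) - 2*exp(2*t)]

Strategy: write M = P · J · P⁻¹ where J is a Jordan canonical form, so e^{tM} = P · e^{tJ} · P⁻¹, and e^{tJ} can be computed block-by-block.

M has Jordan form
J =
  [2, 0, 0]
  [0, 3, 0]
  [0, 0, 3]
(up to reordering of blocks).

Per-block formulas:
  For a 1×1 block at λ = 3: exp(t · [3]) = [e^(3t)].
  For a 1×1 block at λ = 2: exp(t · [2]) = [e^(2t)].

After assembling e^{tJ} and conjugating by P, we get:

e^{tM} =
  [-6*exp(3*t) + 7*exp(2*t), -14*exp(3*t) + 14*exp(2*t), 7*exp(3*t) - 7*exp(2*t)]
  [2*exp(3*t) - 2*exp(2*t), 5*exp(3*t) - 4*exp(2*t), -2*exp(3*t) + 2*exp(2*t)]
  [-2*exp(3*t) + 2*exp(2*t), -4*exp(3*t) + 4*exp(2*t), 3*exp(3*t) - 2*exp(2*t)]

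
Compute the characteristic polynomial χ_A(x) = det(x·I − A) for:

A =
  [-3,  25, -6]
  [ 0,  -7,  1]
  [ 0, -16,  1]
x^3 + 9*x^2 + 27*x + 27

Expanding det(x·I − A) (e.g. by cofactor expansion or by noting that A is similar to its Jordan form J, which has the same characteristic polynomial as A) gives
  χ_A(x) = x^3 + 9*x^2 + 27*x + 27
which factors as (x + 3)^3. The eigenvalues (with algebraic multiplicities) are λ = -3 with multiplicity 3.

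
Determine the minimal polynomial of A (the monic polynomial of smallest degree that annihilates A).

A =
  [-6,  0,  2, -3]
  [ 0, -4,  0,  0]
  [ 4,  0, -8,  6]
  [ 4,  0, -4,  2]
x^2 + 8*x + 16

The characteristic polynomial is χ_A(x) = (x + 4)^4, so the eigenvalues are known. The minimal polynomial is
  m_A(x) = Π_λ (x − λ)^{k_λ}
where k_λ is the size of the *largest* Jordan block for λ (equivalently, the smallest k with (A − λI)^k v = 0 for every generalised eigenvector v of λ).

  λ = -4: largest Jordan block has size 2, contributing (x + 4)^2

So m_A(x) = (x + 4)^2 = x^2 + 8*x + 16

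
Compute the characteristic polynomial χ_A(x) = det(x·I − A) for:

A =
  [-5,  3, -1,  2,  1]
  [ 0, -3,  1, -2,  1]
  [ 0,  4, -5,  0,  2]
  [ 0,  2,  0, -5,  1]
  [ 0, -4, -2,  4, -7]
x^5 + 25*x^4 + 250*x^3 + 1250*x^2 + 3125*x + 3125

Expanding det(x·I − A) (e.g. by cofactor expansion or by noting that A is similar to its Jordan form J, which has the same characteristic polynomial as A) gives
  χ_A(x) = x^5 + 25*x^4 + 250*x^3 + 1250*x^2 + 3125*x + 3125
which factors as (x + 5)^5. The eigenvalues (with algebraic multiplicities) are λ = -5 with multiplicity 5.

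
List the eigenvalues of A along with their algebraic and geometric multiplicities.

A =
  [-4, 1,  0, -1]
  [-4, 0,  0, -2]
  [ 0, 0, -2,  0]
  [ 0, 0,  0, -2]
λ = -2: alg = 4, geom = 3

Step 1 — factor the characteristic polynomial to read off the algebraic multiplicities:
  χ_A(x) = (x + 2)^4

Step 2 — compute geometric multiplicities via the rank-nullity identity g(λ) = n − rank(A − λI):
  rank(A − (-2)·I) = 1, so dim ker(A − (-2)·I) = n − 1 = 3

Summary:
  λ = -2: algebraic multiplicity = 4, geometric multiplicity = 3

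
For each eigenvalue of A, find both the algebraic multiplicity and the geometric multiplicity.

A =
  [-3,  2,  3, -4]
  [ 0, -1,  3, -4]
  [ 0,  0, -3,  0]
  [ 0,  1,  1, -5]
λ = -3: alg = 4, geom = 2

Step 1 — factor the characteristic polynomial to read off the algebraic multiplicities:
  χ_A(x) = (x + 3)^4

Step 2 — compute geometric multiplicities via the rank-nullity identity g(λ) = n − rank(A − λI):
  rank(A − (-3)·I) = 2, so dim ker(A − (-3)·I) = n − 2 = 2

Summary:
  λ = -3: algebraic multiplicity = 4, geometric multiplicity = 2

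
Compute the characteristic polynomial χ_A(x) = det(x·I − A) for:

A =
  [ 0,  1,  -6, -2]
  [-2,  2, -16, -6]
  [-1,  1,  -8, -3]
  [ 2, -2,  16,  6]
x^4

Expanding det(x·I − A) (e.g. by cofactor expansion or by noting that A is similar to its Jordan form J, which has the same characteristic polynomial as A) gives
  χ_A(x) = x^4
which factors as x^4. The eigenvalues (with algebraic multiplicities) are λ = 0 with multiplicity 4.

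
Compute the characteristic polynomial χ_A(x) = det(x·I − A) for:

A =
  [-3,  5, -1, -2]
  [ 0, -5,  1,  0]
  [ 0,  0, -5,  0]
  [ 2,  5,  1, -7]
x^4 + 20*x^3 + 150*x^2 + 500*x + 625

Expanding det(x·I − A) (e.g. by cofactor expansion or by noting that A is similar to its Jordan form J, which has the same characteristic polynomial as A) gives
  χ_A(x) = x^4 + 20*x^3 + 150*x^2 + 500*x + 625
which factors as (x + 5)^4. The eigenvalues (with algebraic multiplicities) are λ = -5 with multiplicity 4.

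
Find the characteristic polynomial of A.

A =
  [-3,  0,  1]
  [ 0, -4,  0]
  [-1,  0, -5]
x^3 + 12*x^2 + 48*x + 64

Expanding det(x·I − A) (e.g. by cofactor expansion or by noting that A is similar to its Jordan form J, which has the same characteristic polynomial as A) gives
  χ_A(x) = x^3 + 12*x^2 + 48*x + 64
which factors as (x + 4)^3. The eigenvalues (with algebraic multiplicities) are λ = -4 with multiplicity 3.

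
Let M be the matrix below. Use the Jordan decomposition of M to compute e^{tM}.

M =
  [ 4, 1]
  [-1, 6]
e^{tM} =
  [-t*exp(5*t) + exp(5*t), t*exp(5*t)]
  [-t*exp(5*t), t*exp(5*t) + exp(5*t)]

Strategy: write M = P · J · P⁻¹ where J is a Jordan canonical form, so e^{tM} = P · e^{tJ} · P⁻¹, and e^{tJ} can be computed block-by-block.

M has Jordan form
J =
  [5, 1]
  [0, 5]
(up to reordering of blocks).

Per-block formulas:
  For a 2×2 Jordan block J_2(5): exp(t · J_2(5)) = e^(5t)·(I + t·N), where N is the 2×2 nilpotent shift.

After assembling e^{tJ} and conjugating by P, we get:

e^{tM} =
  [-t*exp(5*t) + exp(5*t), t*exp(5*t)]
  [-t*exp(5*t), t*exp(5*t) + exp(5*t)]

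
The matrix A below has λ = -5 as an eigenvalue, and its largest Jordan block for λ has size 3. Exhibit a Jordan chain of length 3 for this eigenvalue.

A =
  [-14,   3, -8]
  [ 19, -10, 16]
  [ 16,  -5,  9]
A Jordan chain for λ = -5 of length 3:
v_1 = (10, -10, -15)ᵀ
v_2 = (-9, 19, 16)ᵀ
v_3 = (1, 0, 0)ᵀ

Let N = A − (-5)·I. We want v_3 with N^3 v_3 = 0 but N^2 v_3 ≠ 0; then v_{j-1} := N · v_j for j = 3, …, 2.

Pick v_3 = (1, 0, 0)ᵀ.
Then v_2 = N · v_3 = (-9, 19, 16)ᵀ.
Then v_1 = N · v_2 = (10, -10, -15)ᵀ.

Sanity check: (A − (-5)·I) v_1 = (0, 0, 0)ᵀ = 0. ✓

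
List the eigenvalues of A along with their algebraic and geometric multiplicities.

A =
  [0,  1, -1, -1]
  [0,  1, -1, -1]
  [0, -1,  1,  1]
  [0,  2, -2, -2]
λ = 0: alg = 4, geom = 3

Step 1 — factor the characteristic polynomial to read off the algebraic multiplicities:
  χ_A(x) = x^4

Step 2 — compute geometric multiplicities via the rank-nullity identity g(λ) = n − rank(A − λI):
  rank(A − (0)·I) = 1, so dim ker(A − (0)·I) = n − 1 = 3

Summary:
  λ = 0: algebraic multiplicity = 4, geometric multiplicity = 3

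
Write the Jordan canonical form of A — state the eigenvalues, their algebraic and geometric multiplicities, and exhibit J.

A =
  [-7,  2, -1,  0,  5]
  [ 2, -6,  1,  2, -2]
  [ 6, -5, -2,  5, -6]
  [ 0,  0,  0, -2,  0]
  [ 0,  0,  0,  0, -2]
J_3(-5) ⊕ J_1(-2) ⊕ J_1(-2)

The characteristic polynomial is
  det(x·I − A) = x^5 + 19*x^4 + 139*x^3 + 485*x^2 + 800*x + 500 = (x + 2)^2*(x + 5)^3

Eigenvalues and multiplicities (the geometric multiplicity of λ is n − rank(A − λI), which equals the number of Jordan blocks for λ):
  λ = -5: algebraic multiplicity = 3, geometric multiplicity = 1
  λ = -2: algebraic multiplicity = 2, geometric multiplicity = 2

Determining the block sizes for each eigenvalue:
  λ = -5: one block (gm = 1), so the single block has size am = 3 → block sizes [3]
  λ = -2: gm = am = 2, so every block has size 1 → block sizes [1, 1]

Assembling the blocks gives a Jordan form
J =
  [-5,  1,  0,  0,  0]
  [ 0, -5,  1,  0,  0]
  [ 0,  0, -5,  0,  0]
  [ 0,  0,  0, -2,  0]
  [ 0,  0,  0,  0, -2]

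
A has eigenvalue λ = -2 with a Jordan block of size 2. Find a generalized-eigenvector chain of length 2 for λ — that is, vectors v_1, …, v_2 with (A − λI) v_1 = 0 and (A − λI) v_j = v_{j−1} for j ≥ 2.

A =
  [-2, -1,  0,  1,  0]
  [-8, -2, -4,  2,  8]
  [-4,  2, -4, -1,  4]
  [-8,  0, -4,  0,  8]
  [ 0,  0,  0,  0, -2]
A Jordan chain for λ = -2 of length 2:
v_1 = (0, -8, -4, -8, 0)ᵀ
v_2 = (1, 0, 0, 0, 0)ᵀ

Let N = A − (-2)·I. We want v_2 with N^2 v_2 = 0 but N^1 v_2 ≠ 0; then v_{j-1} := N · v_j for j = 2, …, 2.

Pick v_2 = (1, 0, 0, 0, 0)ᵀ.
Then v_1 = N · v_2 = (0, -8, -4, -8, 0)ᵀ.

Sanity check: (A − (-2)·I) v_1 = (0, 0, 0, 0, 0)ᵀ = 0. ✓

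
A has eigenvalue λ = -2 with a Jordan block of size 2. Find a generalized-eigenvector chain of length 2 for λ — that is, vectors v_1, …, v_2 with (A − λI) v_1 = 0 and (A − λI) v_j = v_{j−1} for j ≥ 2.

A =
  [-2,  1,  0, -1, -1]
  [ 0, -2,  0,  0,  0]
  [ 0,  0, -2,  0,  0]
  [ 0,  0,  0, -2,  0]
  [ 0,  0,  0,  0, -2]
A Jordan chain for λ = -2 of length 2:
v_1 = (1, 0, 0, 0, 0)ᵀ
v_2 = (0, 1, 0, 0, 0)ᵀ

Let N = A − (-2)·I. We want v_2 with N^2 v_2 = 0 but N^1 v_2 ≠ 0; then v_{j-1} := N · v_j for j = 2, …, 2.

Pick v_2 = (0, 1, 0, 0, 0)ᵀ.
Then v_1 = N · v_2 = (1, 0, 0, 0, 0)ᵀ.

Sanity check: (A − (-2)·I) v_1 = (0, 0, 0, 0, 0)ᵀ = 0. ✓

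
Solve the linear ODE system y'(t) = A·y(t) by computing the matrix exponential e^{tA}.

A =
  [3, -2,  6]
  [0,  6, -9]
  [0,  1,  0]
e^{tA} =
  [exp(3*t), -2*t*exp(3*t), 6*t*exp(3*t)]
  [0, 3*t*exp(3*t) + exp(3*t), -9*t*exp(3*t)]
  [0, t*exp(3*t), -3*t*exp(3*t) + exp(3*t)]

Strategy: write A = P · J · P⁻¹ where J is a Jordan canonical form, so e^{tA} = P · e^{tJ} · P⁻¹, and e^{tJ} can be computed block-by-block.

A has Jordan form
J =
  [3, 1, 0]
  [0, 3, 0]
  [0, 0, 3]
(up to reordering of blocks).

Per-block formulas:
  For a 1×1 block at λ = 3: exp(t · [3]) = [e^(3t)].
  For a 2×2 Jordan block J_2(3): exp(t · J_2(3)) = e^(3t)·(I + t·N), where N is the 2×2 nilpotent shift.

After assembling e^{tJ} and conjugating by P, we get:

e^{tA} =
  [exp(3*t), -2*t*exp(3*t), 6*t*exp(3*t)]
  [0, 3*t*exp(3*t) + exp(3*t), -9*t*exp(3*t)]
  [0, t*exp(3*t), -3*t*exp(3*t) + exp(3*t)]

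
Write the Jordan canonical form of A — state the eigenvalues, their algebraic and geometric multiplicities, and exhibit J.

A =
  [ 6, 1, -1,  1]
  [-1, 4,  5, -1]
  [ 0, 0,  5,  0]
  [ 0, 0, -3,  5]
J_3(5) ⊕ J_1(5)

The characteristic polynomial is
  det(x·I − A) = x^4 - 20*x^3 + 150*x^2 - 500*x + 625 = (x - 5)^4

Eigenvalues and multiplicities (the geometric multiplicity of λ is n − rank(A − λI), which equals the number of Jordan blocks for λ):
  λ = 5: algebraic multiplicity = 4, geometric multiplicity = 2

Determining the block sizes for each eigenvalue:
  λ = 5: with am = 4 and gm = 2, the partition is not yet determined (e.g. several partitions of 4 into 2 parts exist). Let N = A − (5)·I. Computing rank(N^1) = 2, rank(N^2) = 1, rank(N^3) = 0; the number of blocks of size ≥ j is rank(N^{j−1}) − rank(N^j), giving [2, 1, 1]. So we have 1 block(s) of size 3, 1 block(s) of size 1 → block sizes [3, 1]

Assembling the blocks gives a Jordan form
J =
  [5, 1, 0, 0]
  [0, 5, 1, 0]
  [0, 0, 5, 0]
  [0, 0, 0, 5]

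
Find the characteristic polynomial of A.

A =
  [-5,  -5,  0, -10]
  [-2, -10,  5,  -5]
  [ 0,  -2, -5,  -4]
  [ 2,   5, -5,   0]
x^4 + 20*x^3 + 150*x^2 + 500*x + 625

Expanding det(x·I − A) (e.g. by cofactor expansion or by noting that A is similar to its Jordan form J, which has the same characteristic polynomial as A) gives
  χ_A(x) = x^4 + 20*x^3 + 150*x^2 + 500*x + 625
which factors as (x + 5)^4. The eigenvalues (with algebraic multiplicities) are λ = -5 with multiplicity 4.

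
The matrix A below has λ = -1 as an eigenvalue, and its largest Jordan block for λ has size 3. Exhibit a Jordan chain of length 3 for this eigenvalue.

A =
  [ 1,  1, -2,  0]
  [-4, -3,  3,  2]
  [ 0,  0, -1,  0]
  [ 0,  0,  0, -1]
A Jordan chain for λ = -1 of length 3:
v_1 = (-1, 2, 0, 0)ᵀ
v_2 = (-2, 3, 0, 0)ᵀ
v_3 = (0, 0, 1, 0)ᵀ

Let N = A − (-1)·I. We want v_3 with N^3 v_3 = 0 but N^2 v_3 ≠ 0; then v_{j-1} := N · v_j for j = 3, …, 2.

Pick v_3 = (0, 0, 1, 0)ᵀ.
Then v_2 = N · v_3 = (-2, 3, 0, 0)ᵀ.
Then v_1 = N · v_2 = (-1, 2, 0, 0)ᵀ.

Sanity check: (A − (-1)·I) v_1 = (0, 0, 0, 0)ᵀ = 0. ✓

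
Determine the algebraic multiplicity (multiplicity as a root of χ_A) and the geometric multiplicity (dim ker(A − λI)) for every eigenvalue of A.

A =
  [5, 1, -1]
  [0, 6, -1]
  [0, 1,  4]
λ = 5: alg = 3, geom = 2

Step 1 — factor the characteristic polynomial to read off the algebraic multiplicities:
  χ_A(x) = (x - 5)^3

Step 2 — compute geometric multiplicities via the rank-nullity identity g(λ) = n − rank(A − λI):
  rank(A − (5)·I) = 1, so dim ker(A − (5)·I) = n − 1 = 2

Summary:
  λ = 5: algebraic multiplicity = 3, geometric multiplicity = 2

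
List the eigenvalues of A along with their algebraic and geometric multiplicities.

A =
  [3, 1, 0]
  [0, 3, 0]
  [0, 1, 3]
λ = 3: alg = 3, geom = 2

Step 1 — factor the characteristic polynomial to read off the algebraic multiplicities:
  χ_A(x) = (x - 3)^3

Step 2 — compute geometric multiplicities via the rank-nullity identity g(λ) = n − rank(A − λI):
  rank(A − (3)·I) = 1, so dim ker(A − (3)·I) = n − 1 = 2

Summary:
  λ = 3: algebraic multiplicity = 3, geometric multiplicity = 2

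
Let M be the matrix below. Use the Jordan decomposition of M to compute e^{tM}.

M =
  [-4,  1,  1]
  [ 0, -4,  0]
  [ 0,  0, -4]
e^{tM} =
  [exp(-4*t), t*exp(-4*t), t*exp(-4*t)]
  [0, exp(-4*t), 0]
  [0, 0, exp(-4*t)]

Strategy: write M = P · J · P⁻¹ where J is a Jordan canonical form, so e^{tM} = P · e^{tJ} · P⁻¹, and e^{tJ} can be computed block-by-block.

M has Jordan form
J =
  [-4,  1,  0]
  [ 0, -4,  0]
  [ 0,  0, -4]
(up to reordering of blocks).

Per-block formulas:
  For a 1×1 block at λ = -4: exp(t · [-4]) = [e^(-4t)].
  For a 2×2 Jordan block J_2(-4): exp(t · J_2(-4)) = e^(-4t)·(I + t·N), where N is the 2×2 nilpotent shift.

After assembling e^{tJ} and conjugating by P, we get:

e^{tM} =
  [exp(-4*t), t*exp(-4*t), t*exp(-4*t)]
  [0, exp(-4*t), 0]
  [0, 0, exp(-4*t)]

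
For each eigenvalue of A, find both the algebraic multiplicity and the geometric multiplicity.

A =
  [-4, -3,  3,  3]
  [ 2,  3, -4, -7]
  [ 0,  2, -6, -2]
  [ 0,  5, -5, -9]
λ = -4: alg = 4, geom = 2

Step 1 — factor the characteristic polynomial to read off the algebraic multiplicities:
  χ_A(x) = (x + 4)^4

Step 2 — compute geometric multiplicities via the rank-nullity identity g(λ) = n − rank(A − λI):
  rank(A − (-4)·I) = 2, so dim ker(A − (-4)·I) = n − 2 = 2

Summary:
  λ = -4: algebraic multiplicity = 4, geometric multiplicity = 2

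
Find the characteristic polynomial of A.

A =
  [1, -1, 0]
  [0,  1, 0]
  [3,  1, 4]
x^3 - 6*x^2 + 9*x - 4

Expanding det(x·I − A) (e.g. by cofactor expansion or by noting that A is similar to its Jordan form J, which has the same characteristic polynomial as A) gives
  χ_A(x) = x^3 - 6*x^2 + 9*x - 4
which factors as (x - 4)*(x - 1)^2. The eigenvalues (with algebraic multiplicities) are λ = 1 with multiplicity 2, λ = 4 with multiplicity 1.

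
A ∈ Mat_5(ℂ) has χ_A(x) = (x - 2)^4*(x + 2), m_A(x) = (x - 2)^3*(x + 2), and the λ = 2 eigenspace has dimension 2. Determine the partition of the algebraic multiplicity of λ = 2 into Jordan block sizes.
Block sizes for λ = 2: [3, 1]

Step 1 — from the characteristic polynomial, algebraic multiplicity of λ = 2 is 4. From dim ker(A − (2)·I) = 2, there are exactly 2 Jordan blocks for λ = 2.
Step 2 — from the minimal polynomial, the factor (x − 2)^3 tells us the largest block for λ = 2 has size 3.
Step 3 — with total size 4, 2 blocks, and largest block 3, the block sizes (in nonincreasing order) are [3, 1].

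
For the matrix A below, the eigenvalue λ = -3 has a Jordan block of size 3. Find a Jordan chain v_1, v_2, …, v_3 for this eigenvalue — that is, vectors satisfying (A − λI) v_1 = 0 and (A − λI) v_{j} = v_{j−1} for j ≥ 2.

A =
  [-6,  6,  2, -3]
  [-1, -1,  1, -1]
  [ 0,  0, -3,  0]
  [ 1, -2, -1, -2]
A Jordan chain for λ = -3 of length 3:
v_1 = (3, 1, 0, -1)ᵀ
v_2 = (2, 1, 0, -1)ᵀ
v_3 = (0, 0, 1, 0)ᵀ

Let N = A − (-3)·I. We want v_3 with N^3 v_3 = 0 but N^2 v_3 ≠ 0; then v_{j-1} := N · v_j for j = 3, …, 2.

Pick v_3 = (0, 0, 1, 0)ᵀ.
Then v_2 = N · v_3 = (2, 1, 0, -1)ᵀ.
Then v_1 = N · v_2 = (3, 1, 0, -1)ᵀ.

Sanity check: (A − (-3)·I) v_1 = (0, 0, 0, 0)ᵀ = 0. ✓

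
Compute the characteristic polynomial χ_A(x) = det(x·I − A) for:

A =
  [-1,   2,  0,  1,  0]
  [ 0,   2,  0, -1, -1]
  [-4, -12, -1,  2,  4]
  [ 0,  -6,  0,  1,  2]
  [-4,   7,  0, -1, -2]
x^5 + x^4 - 2*x^3 - 2*x^2 + x + 1

Expanding det(x·I − A) (e.g. by cofactor expansion or by noting that A is similar to its Jordan form J, which has the same characteristic polynomial as A) gives
  χ_A(x) = x^5 + x^4 - 2*x^3 - 2*x^2 + x + 1
which factors as (x - 1)^2*(x + 1)^3. The eigenvalues (with algebraic multiplicities) are λ = -1 with multiplicity 3, λ = 1 with multiplicity 2.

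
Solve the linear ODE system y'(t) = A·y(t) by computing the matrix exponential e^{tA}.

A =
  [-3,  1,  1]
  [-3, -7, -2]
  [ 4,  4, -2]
e^{tA} =
  [t^2*exp(-4*t) + t*exp(-4*t) + exp(-4*t), t^2*exp(-4*t) + t*exp(-4*t), t^2*exp(-4*t)/2 + t*exp(-4*t)]
  [-t^2*exp(-4*t) - 3*t*exp(-4*t), -t^2*exp(-4*t) - 3*t*exp(-4*t) + exp(-4*t), -t^2*exp(-4*t)/2 - 2*t*exp(-4*t)]
  [4*t*exp(-4*t), 4*t*exp(-4*t), 2*t*exp(-4*t) + exp(-4*t)]

Strategy: write A = P · J · P⁻¹ where J is a Jordan canonical form, so e^{tA} = P · e^{tJ} · P⁻¹, and e^{tJ} can be computed block-by-block.

A has Jordan form
J =
  [-4,  1,  0]
  [ 0, -4,  1]
  [ 0,  0, -4]
(up to reordering of blocks).

Per-block formulas:
  For a 3×3 Jordan block J_3(-4): exp(t · J_3(-4)) = e^(-4t)·(I + t·N + (t^2/2)·N^2), where N is the 3×3 nilpotent shift.

After assembling e^{tJ} and conjugating by P, we get:

e^{tA} =
  [t^2*exp(-4*t) + t*exp(-4*t) + exp(-4*t), t^2*exp(-4*t) + t*exp(-4*t), t^2*exp(-4*t)/2 + t*exp(-4*t)]
  [-t^2*exp(-4*t) - 3*t*exp(-4*t), -t^2*exp(-4*t) - 3*t*exp(-4*t) + exp(-4*t), -t^2*exp(-4*t)/2 - 2*t*exp(-4*t)]
  [4*t*exp(-4*t), 4*t*exp(-4*t), 2*t*exp(-4*t) + exp(-4*t)]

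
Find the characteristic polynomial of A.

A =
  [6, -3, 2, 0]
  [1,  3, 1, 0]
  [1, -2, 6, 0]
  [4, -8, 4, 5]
x^4 - 20*x^3 + 150*x^2 - 500*x + 625

Expanding det(x·I − A) (e.g. by cofactor expansion or by noting that A is similar to its Jordan form J, which has the same characteristic polynomial as A) gives
  χ_A(x) = x^4 - 20*x^3 + 150*x^2 - 500*x + 625
which factors as (x - 5)^4. The eigenvalues (with algebraic multiplicities) are λ = 5 with multiplicity 4.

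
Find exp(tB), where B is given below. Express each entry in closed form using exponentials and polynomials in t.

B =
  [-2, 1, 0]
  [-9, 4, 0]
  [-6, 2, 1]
e^{tB} =
  [-3*t*exp(t) + exp(t), t*exp(t), 0]
  [-9*t*exp(t), 3*t*exp(t) + exp(t), 0]
  [-6*t*exp(t), 2*t*exp(t), exp(t)]

Strategy: write B = P · J · P⁻¹ where J is a Jordan canonical form, so e^{tB} = P · e^{tJ} · P⁻¹, and e^{tJ} can be computed block-by-block.

B has Jordan form
J =
  [1, 1, 0]
  [0, 1, 0]
  [0, 0, 1]
(up to reordering of blocks).

Per-block formulas:
  For a 2×2 Jordan block J_2(1): exp(t · J_2(1)) = e^(1t)·(I + t·N), where N is the 2×2 nilpotent shift.
  For a 1×1 block at λ = 1: exp(t · [1]) = [e^(1t)].

After assembling e^{tJ} and conjugating by P, we get:

e^{tB} =
  [-3*t*exp(t) + exp(t), t*exp(t), 0]
  [-9*t*exp(t), 3*t*exp(t) + exp(t), 0]
  [-6*t*exp(t), 2*t*exp(t), exp(t)]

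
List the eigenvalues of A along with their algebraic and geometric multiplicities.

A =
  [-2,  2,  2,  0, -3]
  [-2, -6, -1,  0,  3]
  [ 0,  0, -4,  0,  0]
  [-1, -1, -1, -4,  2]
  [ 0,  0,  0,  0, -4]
λ = -4: alg = 5, geom = 2

Step 1 — factor the characteristic polynomial to read off the algebraic multiplicities:
  χ_A(x) = (x + 4)^5

Step 2 — compute geometric multiplicities via the rank-nullity identity g(λ) = n − rank(A − λI):
  rank(A − (-4)·I) = 3, so dim ker(A − (-4)·I) = n − 3 = 2

Summary:
  λ = -4: algebraic multiplicity = 5, geometric multiplicity = 2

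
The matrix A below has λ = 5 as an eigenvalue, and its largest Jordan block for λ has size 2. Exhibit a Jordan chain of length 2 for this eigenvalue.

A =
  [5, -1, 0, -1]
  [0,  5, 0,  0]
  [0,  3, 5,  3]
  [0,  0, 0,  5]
A Jordan chain for λ = 5 of length 2:
v_1 = (-1, 0, 3, 0)ᵀ
v_2 = (0, 1, 0, 0)ᵀ

Let N = A − (5)·I. We want v_2 with N^2 v_2 = 0 but N^1 v_2 ≠ 0; then v_{j-1} := N · v_j for j = 2, …, 2.

Pick v_2 = (0, 1, 0, 0)ᵀ.
Then v_1 = N · v_2 = (-1, 0, 3, 0)ᵀ.

Sanity check: (A − (5)·I) v_1 = (0, 0, 0, 0)ᵀ = 0. ✓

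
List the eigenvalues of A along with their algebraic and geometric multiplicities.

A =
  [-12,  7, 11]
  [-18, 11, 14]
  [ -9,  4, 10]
λ = 3: alg = 3, geom = 1

Step 1 — factor the characteristic polynomial to read off the algebraic multiplicities:
  χ_A(x) = (x - 3)^3

Step 2 — compute geometric multiplicities via the rank-nullity identity g(λ) = n − rank(A − λI):
  rank(A − (3)·I) = 2, so dim ker(A − (3)·I) = n − 2 = 1

Summary:
  λ = 3: algebraic multiplicity = 3, geometric multiplicity = 1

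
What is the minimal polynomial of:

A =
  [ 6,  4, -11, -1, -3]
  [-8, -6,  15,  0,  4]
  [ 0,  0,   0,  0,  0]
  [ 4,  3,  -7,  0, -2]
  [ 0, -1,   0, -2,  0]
x^3

The characteristic polynomial is χ_A(x) = x^5, so the eigenvalues are known. The minimal polynomial is
  m_A(x) = Π_λ (x − λ)^{k_λ}
where k_λ is the size of the *largest* Jordan block for λ (equivalently, the smallest k with (A − λI)^k v = 0 for every generalised eigenvector v of λ).

  λ = 0: largest Jordan block has size 3, contributing (x − 0)^3

So m_A(x) = x^3 = x^3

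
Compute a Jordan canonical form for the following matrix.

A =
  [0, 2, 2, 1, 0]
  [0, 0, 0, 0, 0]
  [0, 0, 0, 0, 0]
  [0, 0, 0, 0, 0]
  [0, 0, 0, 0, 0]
J_2(0) ⊕ J_1(0) ⊕ J_1(0) ⊕ J_1(0)

The characteristic polynomial is
  det(x·I − A) = x^5

Eigenvalues and multiplicities (the geometric multiplicity of λ is n − rank(A − λI), which equals the number of Jordan blocks for λ):
  λ = 0: algebraic multiplicity = 5, geometric multiplicity = 4

Determining the block sizes for each eigenvalue:
  λ = 0: 4 blocks summing to 5 forces exactly one block of size 2 and the rest size 1 → block sizes [2, 1, 1, 1]

Assembling the blocks gives a Jordan form
J =
  [0, 1, 0, 0, 0]
  [0, 0, 0, 0, 0]
  [0, 0, 0, 0, 0]
  [0, 0, 0, 0, 0]
  [0, 0, 0, 0, 0]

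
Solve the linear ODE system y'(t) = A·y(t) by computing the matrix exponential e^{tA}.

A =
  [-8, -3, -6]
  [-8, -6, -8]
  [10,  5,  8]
e^{tA} =
  [-6*t*exp(-2*t) + exp(-2*t), -3*t*exp(-2*t), -6*t*exp(-2*t)]
  [-8*t*exp(-2*t), -4*t*exp(-2*t) + exp(-2*t), -8*t*exp(-2*t)]
  [10*t*exp(-2*t), 5*t*exp(-2*t), 10*t*exp(-2*t) + exp(-2*t)]

Strategy: write A = P · J · P⁻¹ where J is a Jordan canonical form, so e^{tA} = P · e^{tJ} · P⁻¹, and e^{tJ} can be computed block-by-block.

A has Jordan form
J =
  [-2,  1,  0]
  [ 0, -2,  0]
  [ 0,  0, -2]
(up to reordering of blocks).

Per-block formulas:
  For a 1×1 block at λ = -2: exp(t · [-2]) = [e^(-2t)].
  For a 2×2 Jordan block J_2(-2): exp(t · J_2(-2)) = e^(-2t)·(I + t·N), where N is the 2×2 nilpotent shift.

After assembling e^{tJ} and conjugating by P, we get:

e^{tA} =
  [-6*t*exp(-2*t) + exp(-2*t), -3*t*exp(-2*t), -6*t*exp(-2*t)]
  [-8*t*exp(-2*t), -4*t*exp(-2*t) + exp(-2*t), -8*t*exp(-2*t)]
  [10*t*exp(-2*t), 5*t*exp(-2*t), 10*t*exp(-2*t) + exp(-2*t)]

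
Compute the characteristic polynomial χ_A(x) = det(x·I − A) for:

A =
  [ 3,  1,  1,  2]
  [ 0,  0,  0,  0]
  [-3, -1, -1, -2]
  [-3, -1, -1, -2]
x^4

Expanding det(x·I − A) (e.g. by cofactor expansion or by noting that A is similar to its Jordan form J, which has the same characteristic polynomial as A) gives
  χ_A(x) = x^4
which factors as x^4. The eigenvalues (with algebraic multiplicities) are λ = 0 with multiplicity 4.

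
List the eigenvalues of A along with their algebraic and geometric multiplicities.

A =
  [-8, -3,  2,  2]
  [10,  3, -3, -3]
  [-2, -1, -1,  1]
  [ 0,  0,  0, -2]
λ = -2: alg = 4, geom = 2

Step 1 — factor the characteristic polynomial to read off the algebraic multiplicities:
  χ_A(x) = (x + 2)^4

Step 2 — compute geometric multiplicities via the rank-nullity identity g(λ) = n − rank(A − λI):
  rank(A − (-2)·I) = 2, so dim ker(A − (-2)·I) = n − 2 = 2

Summary:
  λ = -2: algebraic multiplicity = 4, geometric multiplicity = 2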